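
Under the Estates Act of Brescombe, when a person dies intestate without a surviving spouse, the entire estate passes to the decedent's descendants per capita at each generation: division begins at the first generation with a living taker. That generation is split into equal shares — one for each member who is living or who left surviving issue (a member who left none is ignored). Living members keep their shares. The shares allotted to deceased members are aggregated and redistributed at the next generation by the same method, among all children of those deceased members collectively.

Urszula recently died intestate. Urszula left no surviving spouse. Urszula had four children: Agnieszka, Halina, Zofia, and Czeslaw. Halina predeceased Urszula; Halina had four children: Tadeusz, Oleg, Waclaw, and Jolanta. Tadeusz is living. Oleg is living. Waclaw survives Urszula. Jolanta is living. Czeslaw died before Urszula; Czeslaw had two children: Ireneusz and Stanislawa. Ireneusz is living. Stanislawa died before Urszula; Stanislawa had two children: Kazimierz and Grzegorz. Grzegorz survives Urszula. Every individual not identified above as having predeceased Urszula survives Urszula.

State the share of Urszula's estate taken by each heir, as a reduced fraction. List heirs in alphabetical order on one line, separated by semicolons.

There is no surviving spouse, so the entire estate passes to Urszula's descendants per capita at each generation.
At generation 1 (Agnieszka, Halina, Zofia, Czeslaw) there are 4 shares of (1)/4 = 1/4 each.
Living: Agnieszka and Zofia — each takes 1/4.
Deceased: Halina and Czeslaw. Their combined 1/2 is pooled and carried to generation 2.
At generation 2 (Tadeusz, Oleg, Waclaw, Jolanta, Ireneusz, Stanislawa) there are 6 shares of (1/2)/6 = 1/12 each.
Living: Tadeusz, Oleg, Waclaw, Jolanta, and Ireneusz — each takes 1/12.
Deceased: Stanislawa. That 1/12 share is carried to generation 3.
At generation 3 (Kazimierz, Grzegorz) there are 2 shares of (1/12)/2 = 1/24 each.
Living: Kazimierz and Grzegorz — each takes 1/24.

Agnieszka 1/4; Grzegorz 1/24; Ireneusz 1/12; Jolanta 1/12; Kazimierz 1/24; Oleg 1/12; Tadeusz 1/12; Waclaw 1/12; Zofia 1/4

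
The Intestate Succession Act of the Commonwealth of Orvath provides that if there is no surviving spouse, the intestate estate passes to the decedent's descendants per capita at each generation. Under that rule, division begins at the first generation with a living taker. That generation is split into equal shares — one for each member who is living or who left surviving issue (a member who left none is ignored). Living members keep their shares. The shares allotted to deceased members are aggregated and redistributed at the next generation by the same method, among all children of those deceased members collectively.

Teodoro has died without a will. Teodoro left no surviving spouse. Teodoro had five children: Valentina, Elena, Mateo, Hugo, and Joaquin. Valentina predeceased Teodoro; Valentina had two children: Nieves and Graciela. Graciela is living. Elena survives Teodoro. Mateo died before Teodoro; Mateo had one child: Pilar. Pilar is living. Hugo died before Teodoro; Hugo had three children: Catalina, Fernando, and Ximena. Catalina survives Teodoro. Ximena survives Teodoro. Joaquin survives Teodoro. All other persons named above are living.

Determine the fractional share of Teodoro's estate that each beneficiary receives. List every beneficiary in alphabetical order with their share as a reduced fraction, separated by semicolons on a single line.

Catalina 1/10; Elena 1/5; Fernando 1/10; Graciela 1/10; Joaquin 1/5; Nieves 1/10; Pilar 1/10; Ximena 1/10

There is no surviving spouse, so the entire estate passes to Teodoro's descendants per capita at each generation.
At generation 1 (Valentina, Elena, Mateo, Hugo, Joaquin) there are 5 shares of (1)/5 = 1/5 each.
Living: Elena and Joaquin — each takes 1/5.
Deceased: Valentina, Mateo, and Hugo. Their combined 3/5 is pooled and carried to generation 2.
At generation 2 (Nieves, Graciela, Pilar, Catalina, Fernando, Ximena) there are 6 shares of (3/5)/6 = 1/10 each.
Living: Nieves, Graciela, Pilar, Catalina, Fernando, and Ximena — each takes 1/10.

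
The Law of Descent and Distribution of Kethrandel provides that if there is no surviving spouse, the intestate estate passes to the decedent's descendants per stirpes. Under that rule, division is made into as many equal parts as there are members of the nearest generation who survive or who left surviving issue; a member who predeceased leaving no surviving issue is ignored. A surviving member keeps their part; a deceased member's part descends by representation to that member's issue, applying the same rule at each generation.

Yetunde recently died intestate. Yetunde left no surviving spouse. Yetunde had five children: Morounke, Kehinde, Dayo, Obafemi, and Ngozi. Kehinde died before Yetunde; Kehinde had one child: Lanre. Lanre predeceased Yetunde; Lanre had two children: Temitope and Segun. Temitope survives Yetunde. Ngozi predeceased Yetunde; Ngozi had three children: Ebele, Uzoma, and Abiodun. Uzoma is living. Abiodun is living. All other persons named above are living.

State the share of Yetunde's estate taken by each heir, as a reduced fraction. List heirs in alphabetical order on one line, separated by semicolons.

There is no surviving spouse, so the entire estate passes to Yetunde's descendants per stirpes.
The estate is divided into 5 equal shares of 1/5 among Morounke, Kehinde, Dayo, Obafemi, Ngozi.
Morounke is living and takes 1/5.
Kehinde predeceased; the 1/5 allotted to Kehinde's branch passes to Kehinde's issue by representation.
Lanre's line is the sole branch at this level, so the full 1/5 passes to Lanre's issue by representation.
The 1/5 is divided into 2 equal shares of 1/10 among Temitope, Segun.
Temitope is living and takes 1/10.
Segun is living and takes 1/10.
Dayo is living and takes 1/5.
Obafemi is living and takes 1/5.
Ngozi predeceased; the 1/5 allotted to Ngozi's branch passes to Ngozi's issue by representation.
The 1/5 is divided into 3 equal shares of 1/15 among Ebele, Uzoma, Abiodun.
Ebele is living and takes 1/15.
Uzoma is living and takes 1/15.
Abiodun is living and takes 1/15.

Abiodun 1/15; Dayo 1/5; Ebele 1/15; Morounke 1/5; Obafemi 1/5; Segun 1/10; Temitope 1/10; Uzoma 1/15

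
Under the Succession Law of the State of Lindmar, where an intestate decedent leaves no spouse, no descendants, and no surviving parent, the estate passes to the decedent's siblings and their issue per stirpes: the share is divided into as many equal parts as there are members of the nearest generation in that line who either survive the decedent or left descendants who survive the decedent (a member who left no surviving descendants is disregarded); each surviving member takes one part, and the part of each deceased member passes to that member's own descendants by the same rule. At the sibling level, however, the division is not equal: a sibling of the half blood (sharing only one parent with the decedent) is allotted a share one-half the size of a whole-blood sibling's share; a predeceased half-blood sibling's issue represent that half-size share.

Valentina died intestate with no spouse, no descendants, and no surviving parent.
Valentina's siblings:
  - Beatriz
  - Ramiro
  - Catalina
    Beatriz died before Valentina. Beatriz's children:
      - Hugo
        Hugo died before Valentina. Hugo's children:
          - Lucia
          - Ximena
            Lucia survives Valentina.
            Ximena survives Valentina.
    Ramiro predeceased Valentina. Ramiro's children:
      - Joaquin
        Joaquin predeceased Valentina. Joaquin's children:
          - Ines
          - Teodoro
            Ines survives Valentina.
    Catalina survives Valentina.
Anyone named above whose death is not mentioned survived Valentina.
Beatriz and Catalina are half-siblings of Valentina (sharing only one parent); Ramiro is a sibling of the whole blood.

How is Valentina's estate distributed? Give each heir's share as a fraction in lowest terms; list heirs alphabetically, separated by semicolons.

No spouse, descendants, or parent survives, so the estate passes to Valentina's siblings per stirpes.
Half-blood siblings count for one-half the weight of whole-blood siblings at the initial division.
Dividing 1 in proportion to weights (total weight 2): Beatriz (weight 1/2) → 1/4; Ramiro (weight 1) → 1/2; Catalina (weight 1/2) → 1/4.
Beatriz predeceased; the 1/4 allotted to Beatriz's branch passes to Beatriz's issue by representation.
Hugo's line is the sole branch at this level, so the full 1/4 passes to Hugo's issue by representation.
The 1/4 is divided into 2 equal shares of 1/8 among Lucia, Ximena.
Lucia is living and takes 1/8.
Ximena is living and takes 1/8.
Ramiro predeceased; the 1/2 allotted to Ramiro's branch passes to Ramiro's issue by representation.
Joaquin's line is the sole branch at this level, so the full 1/2 passes to Joaquin's issue by representation.
The 1/2 is divided into 2 equal shares of 1/4 among Ines, Teodoro.
Ines is living and takes 1/4.
Teodoro is living and takes 1/4.
Catalina is living and takes 1/4.

Catalina 1/4; Ines 1/4; Lucia 1/8; Teodoro 1/4; Ximena 1/8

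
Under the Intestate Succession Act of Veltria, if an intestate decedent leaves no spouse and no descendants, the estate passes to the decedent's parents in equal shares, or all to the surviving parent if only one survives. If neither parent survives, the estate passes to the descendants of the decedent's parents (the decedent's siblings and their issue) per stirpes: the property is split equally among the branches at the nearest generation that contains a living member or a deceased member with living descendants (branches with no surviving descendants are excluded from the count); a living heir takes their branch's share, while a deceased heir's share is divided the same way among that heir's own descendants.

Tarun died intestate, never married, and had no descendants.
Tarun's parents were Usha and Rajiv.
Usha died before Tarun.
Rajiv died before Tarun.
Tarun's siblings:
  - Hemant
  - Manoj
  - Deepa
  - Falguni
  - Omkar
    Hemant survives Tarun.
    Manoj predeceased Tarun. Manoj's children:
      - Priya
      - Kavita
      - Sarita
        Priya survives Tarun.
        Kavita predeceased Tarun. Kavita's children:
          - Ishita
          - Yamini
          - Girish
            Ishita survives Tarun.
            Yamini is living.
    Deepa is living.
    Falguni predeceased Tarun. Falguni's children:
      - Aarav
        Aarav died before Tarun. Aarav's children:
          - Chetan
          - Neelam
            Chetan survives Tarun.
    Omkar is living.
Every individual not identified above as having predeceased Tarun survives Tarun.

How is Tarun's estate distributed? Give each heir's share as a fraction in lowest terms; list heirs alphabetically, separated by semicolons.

Neither parent survives and there are no descendants, so the estate passes to Tarun's siblings and their issue per stirpes.
The estate is divided into 5 equal shares of 1/5 among Hemant, Manoj, Deepa, Falguni, Omkar.
Hemant is living and takes 1/5.
Manoj predeceased; the 1/5 allotted to Manoj's branch passes to Manoj's issue by representation.
The 1/5 is divided into 3 equal shares of 1/15 among Priya, Kavita, Sarita.
Priya is living and takes 1/15.
Kavita predeceased; the 1/15 allotted to Kavita's branch passes to Kavita's issue by representation.
The 1/15 is divided into 3 equal shares of 1/45 among Ishita, Yamini, Girish.
Ishita is living and takes 1/45.
Yamini is living and takes 1/45.
Girish is living and takes 1/45.
Sarita is living and takes 1/15.
Deepa is living and takes 1/5.
Falguni predeceased; the 1/5 allotted to Falguni's branch passes to Falguni's issue by representation.
Aarav's line is the sole branch at this level, so the full 1/5 passes to Aarav's issue by representation.
The 1/5 is divided into 2 equal shares of 1/10 among Chetan, Neelam.
Chetan is living and takes 1/10.
Neelam is living and takes 1/10.
Omkar is living and takes 1/5.

Chetan 1/10; Deepa 1/5; Girish 1/45; Hemant 1/5; Ishita 1/45; Neelam 1/10; Omkar 1/5; Priya 1/15; Sarita 1/15; Yamini 1/45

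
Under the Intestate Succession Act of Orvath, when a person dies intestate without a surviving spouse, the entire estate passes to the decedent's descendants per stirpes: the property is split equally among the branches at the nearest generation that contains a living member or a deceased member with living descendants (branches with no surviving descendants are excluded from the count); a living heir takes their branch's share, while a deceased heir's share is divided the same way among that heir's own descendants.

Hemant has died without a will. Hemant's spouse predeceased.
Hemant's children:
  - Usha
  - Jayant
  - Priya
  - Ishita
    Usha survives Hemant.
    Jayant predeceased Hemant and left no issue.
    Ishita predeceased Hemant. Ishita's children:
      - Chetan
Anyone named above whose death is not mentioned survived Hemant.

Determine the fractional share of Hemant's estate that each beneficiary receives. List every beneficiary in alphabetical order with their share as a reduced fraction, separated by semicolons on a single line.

There is no surviving spouse, so the entire estate passes to Hemant's descendants per stirpes.
Jayant left no surviving issue, so that branch lapses and is disregarded.
The estate is divided into 3 equal shares of 1/3 among Usha, Priya, Ishita.
Usha is living and takes 1/3.
Priya is living and takes 1/3.
Ishita predeceased; the 1/3 allotted to Ishita's branch passes to Ishita's issue by representation.
Chetan is the sole taker at this level and receives the full 1/3.

Chetan 1/3; Priya 1/3; Usha 1/3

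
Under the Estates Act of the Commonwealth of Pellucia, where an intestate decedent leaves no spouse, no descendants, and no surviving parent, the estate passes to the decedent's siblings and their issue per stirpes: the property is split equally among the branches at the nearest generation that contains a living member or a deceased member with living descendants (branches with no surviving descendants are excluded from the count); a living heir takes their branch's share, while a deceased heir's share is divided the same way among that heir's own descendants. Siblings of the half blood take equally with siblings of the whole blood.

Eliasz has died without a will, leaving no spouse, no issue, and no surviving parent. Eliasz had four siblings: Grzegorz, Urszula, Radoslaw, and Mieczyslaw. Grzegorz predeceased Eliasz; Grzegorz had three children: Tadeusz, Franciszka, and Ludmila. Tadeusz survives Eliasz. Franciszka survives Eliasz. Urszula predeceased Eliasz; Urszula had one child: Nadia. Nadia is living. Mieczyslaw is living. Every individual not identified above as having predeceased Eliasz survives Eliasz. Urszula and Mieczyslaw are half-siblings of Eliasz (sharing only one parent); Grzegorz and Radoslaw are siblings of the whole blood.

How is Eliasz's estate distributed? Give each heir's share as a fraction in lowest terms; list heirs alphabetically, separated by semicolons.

No spouse, descendants, or parent survives, so the estate passes to Eliasz's siblings per stirpes.
Half-blood and whole-blood siblings take equally under the stated rule.
The estate is divided into 4 equal shares of 1/4 among Grzegorz, Urszula, Radoslaw, Mieczyslaw.
Grzegorz predeceased; the 1/4 allotted to Grzegorz's branch passes to Grzegorz's issue by representation.
The 1/4 is divided into 3 equal shares of 1/12 among Tadeusz, Franciszka, Ludmila.
Tadeusz is living and takes 1/12.
Franciszka is living and takes 1/12.
Ludmila is living and takes 1/12.
Urszula predeceased; the 1/4 allotted to Urszula's branch passes to Urszula's issue by representation.
Nadia is the sole taker at this level and receives the full 1/4.
Radoslaw is living and takes 1/4.
Mieczyslaw is living and takes 1/4.

Franciszka 1/12; Ludmila 1/12; Mieczyslaw 1/4; Nadia 1/4; Radoslaw 1/4; Tadeusz 1/12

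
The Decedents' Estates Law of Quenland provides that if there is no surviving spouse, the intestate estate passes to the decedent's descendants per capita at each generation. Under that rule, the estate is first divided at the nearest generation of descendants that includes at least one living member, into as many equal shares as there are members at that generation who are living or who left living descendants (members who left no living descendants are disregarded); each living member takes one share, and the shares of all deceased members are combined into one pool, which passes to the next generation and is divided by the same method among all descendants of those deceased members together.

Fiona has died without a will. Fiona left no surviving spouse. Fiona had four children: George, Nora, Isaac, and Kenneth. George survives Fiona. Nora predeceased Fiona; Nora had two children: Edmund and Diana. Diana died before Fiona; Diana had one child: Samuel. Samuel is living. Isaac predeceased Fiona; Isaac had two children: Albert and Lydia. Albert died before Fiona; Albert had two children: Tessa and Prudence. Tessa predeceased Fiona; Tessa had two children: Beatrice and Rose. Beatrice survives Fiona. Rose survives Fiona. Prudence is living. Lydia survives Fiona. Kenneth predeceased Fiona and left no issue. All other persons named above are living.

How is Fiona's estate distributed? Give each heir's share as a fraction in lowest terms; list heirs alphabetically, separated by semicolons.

There is no surviving spouse, so the entire estate passes to Fiona's descendants per capita at each generation.
At generation 1 (George, Nora, Isaac) there are 3 shares of (1)/3 = 1/3 each.
Living: George — each takes 1/3.
Deceased: Nora and Isaac. Their combined 2/3 is pooled and carried to generation 2.
At generation 2 (Edmund, Diana, Albert, Lydia) there are 4 shares of (2/3)/4 = 1/6 each.
Living: Edmund and Lydia — each takes 1/6.
Deceased: Diana and Albert. Their combined 1/3 is pooled and carried to generation 3.
At generation 3 (Samuel, Tessa, Prudence) there are 3 shares of (1/3)/3 = 1/9 each.
Living: Samuel and Prudence — each takes 1/9.
Deceased: Tessa. That 1/9 share is carried to generation 4.
At generation 4 (Beatrice, Rose) there are 2 shares of (1/9)/2 = 1/18 each.
Living: Beatrice and Rose — each takes 1/18.

Beatrice 1/18; Edmund 1/6; George 1/3; Lydia 1/6; Prudence 1/9; Rose 1/18; Samuel 1/9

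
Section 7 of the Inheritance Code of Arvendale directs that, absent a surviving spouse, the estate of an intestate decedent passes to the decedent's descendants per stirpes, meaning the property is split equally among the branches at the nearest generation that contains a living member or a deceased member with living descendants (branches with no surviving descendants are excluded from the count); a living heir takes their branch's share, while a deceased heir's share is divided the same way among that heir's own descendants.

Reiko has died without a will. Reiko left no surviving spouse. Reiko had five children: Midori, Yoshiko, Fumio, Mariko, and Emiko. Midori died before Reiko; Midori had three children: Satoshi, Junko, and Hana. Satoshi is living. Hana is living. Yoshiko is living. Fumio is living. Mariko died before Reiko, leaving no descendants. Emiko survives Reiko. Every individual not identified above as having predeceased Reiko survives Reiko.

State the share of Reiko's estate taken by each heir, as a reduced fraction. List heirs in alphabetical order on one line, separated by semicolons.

Emiko 1/4; Fumio 1/4; Hana 1/12; Junko 1/12; Satoshi 1/12; Yoshiko 1/4

There is no surviving spouse, so the entire estate passes to Reiko's descendants per stirpes.
Mariko left no surviving issue, so that branch lapses and is disregarded.
The estate is divided into 4 equal shares of 1/4 among Midori, Yoshiko, Fumio, Emiko.
Midori predeceased; the 1/4 allotted to Midori's branch passes to Midori's issue by representation.
The 1/4 is divided into 3 equal shares of 1/12 among Satoshi, Junko, Hana.
Satoshi is living and takes 1/12.
Junko is living and takes 1/12.
Hana is living and takes 1/12.
Yoshiko is living and takes 1/4.
Fumio is living and takes 1/4.
Emiko is living and takes 1/4.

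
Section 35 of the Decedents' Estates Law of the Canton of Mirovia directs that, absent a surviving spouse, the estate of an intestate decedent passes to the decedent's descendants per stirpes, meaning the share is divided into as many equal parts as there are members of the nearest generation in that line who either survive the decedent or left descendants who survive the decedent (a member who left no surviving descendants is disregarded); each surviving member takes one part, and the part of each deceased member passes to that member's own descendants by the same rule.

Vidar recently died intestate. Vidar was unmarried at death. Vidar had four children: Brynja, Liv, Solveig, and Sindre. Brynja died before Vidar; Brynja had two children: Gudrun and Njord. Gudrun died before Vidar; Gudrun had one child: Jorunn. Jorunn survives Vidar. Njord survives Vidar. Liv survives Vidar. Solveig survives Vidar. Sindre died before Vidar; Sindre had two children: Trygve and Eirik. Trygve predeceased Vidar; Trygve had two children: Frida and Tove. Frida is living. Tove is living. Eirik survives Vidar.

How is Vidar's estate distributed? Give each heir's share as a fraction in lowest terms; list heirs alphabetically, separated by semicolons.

Eirik 1/8; Frida 1/16; Jorunn 1/8; Liv 1/4; Njord 1/8; Solveig 1/4; Tove 1/16

There is no surviving spouse, so the entire estate passes to Vidar's descendants per stirpes.
The estate is divided into 4 equal shares of 1/4 among Brynja, Liv, Solveig, Sindre.
Brynja predeceased; the 1/4 allotted to Brynja's branch passes to Brynja's issue by representation.
The 1/4 is divided into 2 equal shares of 1/8 among Gudrun, Njord.
Gudrun predeceased; the 1/8 allotted to Gudrun's branch passes to Gudrun's issue by representation.
Jorunn is the sole taker at this level and receives the full 1/8.
Njord is living and takes 1/8.
Liv is living and takes 1/4.
Solveig is living and takes 1/4.
Sindre predeceased; the 1/4 allotted to Sindre's branch passes to Sindre's issue by representation.
The 1/4 is divided into 2 equal shares of 1/8 among Trygve, Eirik.
Trygve predeceased; the 1/8 allotted to Trygve's branch passes to Trygve's issue by representation.
The 1/8 is divided into 2 equal shares of 1/16 among Frida, Tove.
Frida is living and takes 1/16.
Tove is living and takes 1/16.
Eirik is living and takes 1/8.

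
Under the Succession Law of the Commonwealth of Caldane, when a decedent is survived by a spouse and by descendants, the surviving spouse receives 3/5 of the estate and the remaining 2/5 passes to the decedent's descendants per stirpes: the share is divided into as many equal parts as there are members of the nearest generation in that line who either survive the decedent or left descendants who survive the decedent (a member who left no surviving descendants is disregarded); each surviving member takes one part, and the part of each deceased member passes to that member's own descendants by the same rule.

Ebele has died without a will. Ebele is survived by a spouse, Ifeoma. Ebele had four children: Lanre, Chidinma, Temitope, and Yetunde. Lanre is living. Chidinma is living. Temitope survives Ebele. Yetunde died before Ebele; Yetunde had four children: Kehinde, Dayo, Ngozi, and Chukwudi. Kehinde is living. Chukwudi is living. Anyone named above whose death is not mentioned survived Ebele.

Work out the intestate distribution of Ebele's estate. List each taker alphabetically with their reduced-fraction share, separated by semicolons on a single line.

Chidinma 1/10; Chukwudi 1/40; Dayo 1/40; Ifeoma 3/5; Kehinde 1/40; Lanre 1/10; Ngozi 1/40; Temitope 1/10

Ifeoma, as surviving spouse, takes 3/5.
The remaining 2/5 passes to Ebele's descendants per stirpes.
The 2/5 is divided into 4 equal shares of 1/10 among Lanre, Chidinma, Temitope, Yetunde.
Lanre is living and takes 1/10.
Chidinma is living and takes 1/10.
Temitope is living and takes 1/10.
Yetunde predeceased; the 1/10 allotted to Yetunde's branch passes to Yetunde's issue by representation.
The 1/10 is divided into 4 equal shares of 1/40 among Kehinde, Dayo, Ngozi, Chukwudi.
Kehinde is living and takes 1/40.
Dayo is living and takes 1/40.
Ngozi is living and takes 1/40.
Chukwudi is living and takes 1/40.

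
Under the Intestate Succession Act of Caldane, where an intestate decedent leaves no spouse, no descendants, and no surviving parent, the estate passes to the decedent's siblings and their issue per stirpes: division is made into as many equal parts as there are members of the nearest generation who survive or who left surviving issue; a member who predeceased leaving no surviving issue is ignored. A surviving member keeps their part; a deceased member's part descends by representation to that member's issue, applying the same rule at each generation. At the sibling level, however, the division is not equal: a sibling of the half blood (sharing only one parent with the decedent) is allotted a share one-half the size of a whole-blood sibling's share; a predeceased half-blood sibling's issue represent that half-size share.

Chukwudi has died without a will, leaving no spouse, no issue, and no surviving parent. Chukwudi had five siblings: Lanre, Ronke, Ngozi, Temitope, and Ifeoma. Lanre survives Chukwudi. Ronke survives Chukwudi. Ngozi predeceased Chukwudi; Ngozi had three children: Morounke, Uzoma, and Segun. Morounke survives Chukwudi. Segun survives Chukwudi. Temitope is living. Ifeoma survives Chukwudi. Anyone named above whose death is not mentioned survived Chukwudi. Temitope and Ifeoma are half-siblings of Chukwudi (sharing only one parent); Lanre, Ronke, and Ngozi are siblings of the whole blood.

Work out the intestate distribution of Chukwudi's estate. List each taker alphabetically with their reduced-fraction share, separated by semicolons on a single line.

Ifeoma 1/8; Lanre 1/4; Morounke 1/12; Ronke 1/4; Segun 1/12; Temitope 1/8; Uzoma 1/12

No spouse, descendants, or parent survives, so the estate passes to Chukwudi's siblings per stirpes.
Half-blood siblings count for one-half the weight of whole-blood siblings at the initial division.
Dividing 1 in proportion to weights (total weight 4): Lanre (weight 1) → 1/4; Ronke (weight 1) → 1/4; Ngozi (weight 1) → 1/4; Temitope (weight 1/2) → 1/8; Ifeoma (weight 1/2) → 1/8.
Lanre is living and takes 1/4.
Ronke is living and takes 1/4.
Ngozi predeceased; the 1/4 allotted to Ngozi's branch passes to Ngozi's issue by representation.
The 1/4 is divided into 3 equal shares of 1/12 among Morounke, Uzoma, Segun.
Morounke is living and takes 1/12.
Uzoma is living and takes 1/12.
Segun is living and takes 1/12.
Temitope is living and takes 1/8.
Ifeoma is living and takes 1/8.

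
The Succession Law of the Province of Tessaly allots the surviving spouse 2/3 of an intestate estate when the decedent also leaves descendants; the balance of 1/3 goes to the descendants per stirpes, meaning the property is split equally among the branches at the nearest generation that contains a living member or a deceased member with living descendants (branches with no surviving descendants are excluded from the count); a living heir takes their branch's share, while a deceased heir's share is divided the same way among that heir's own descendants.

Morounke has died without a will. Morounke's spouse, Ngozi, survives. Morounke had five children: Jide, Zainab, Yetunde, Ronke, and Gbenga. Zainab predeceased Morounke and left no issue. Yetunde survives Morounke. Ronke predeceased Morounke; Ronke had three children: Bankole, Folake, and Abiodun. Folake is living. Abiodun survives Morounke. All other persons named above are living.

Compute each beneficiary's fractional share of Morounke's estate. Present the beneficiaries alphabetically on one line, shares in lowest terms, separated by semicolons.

Abiodun 1/36; Bankole 1/36; Folake 1/36; Gbenga 1/12; Jide 1/12; Ngozi 2/3; Yetunde 1/12

Ngozi, as surviving spouse, takes 2/3.
The remaining 1/3 passes to Morounke's descendants per stirpes.
Zainab left no surviving issue, so that branch lapses and is disregarded.
The 1/3 is divided into 4 equal shares of 1/12 among Jide, Yetunde, Ronke, Gbenga.
Jide is living and takes 1/12.
Yetunde is living and takes 1/12.
Ronke predeceased; the 1/12 allotted to Ronke's branch passes to Ronke's issue by representation.
The 1/12 is divided into 3 equal shares of 1/36 among Bankole, Folake, Abiodun.
Bankole is living and takes 1/36.
Folake is living and takes 1/36.
Abiodun is living and takes 1/36.
Gbenga is living and takes 1/12.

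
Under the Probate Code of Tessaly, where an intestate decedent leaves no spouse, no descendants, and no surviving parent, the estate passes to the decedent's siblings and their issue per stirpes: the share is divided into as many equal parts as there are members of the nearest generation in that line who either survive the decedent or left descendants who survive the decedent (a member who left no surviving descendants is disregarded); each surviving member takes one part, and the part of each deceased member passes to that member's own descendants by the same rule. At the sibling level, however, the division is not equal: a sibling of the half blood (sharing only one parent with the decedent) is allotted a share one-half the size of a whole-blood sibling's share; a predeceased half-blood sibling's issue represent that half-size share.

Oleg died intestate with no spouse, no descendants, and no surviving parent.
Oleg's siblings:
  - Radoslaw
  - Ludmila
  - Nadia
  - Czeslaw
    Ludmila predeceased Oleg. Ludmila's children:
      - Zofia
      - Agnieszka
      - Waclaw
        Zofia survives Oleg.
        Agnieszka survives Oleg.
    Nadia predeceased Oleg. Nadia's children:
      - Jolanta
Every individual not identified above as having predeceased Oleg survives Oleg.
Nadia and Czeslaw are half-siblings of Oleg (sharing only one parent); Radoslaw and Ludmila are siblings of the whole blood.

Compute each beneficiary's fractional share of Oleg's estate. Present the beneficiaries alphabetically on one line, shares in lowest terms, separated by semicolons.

No spouse, descendants, or parent survives, so the estate passes to Oleg's siblings per stirpes.
Half-blood siblings count for one-half the weight of whole-blood siblings at the initial division.
Dividing 1 in proportion to weights (total weight 3): Radoslaw (weight 1) → 1/3; Ludmila (weight 1) → 1/3; Nadia (weight 1/2) → 1/6; Czeslaw (weight 1/2) → 1/6.
Radoslaw is living and takes 1/3.
Ludmila predeceased; the 1/3 allotted to Ludmila's branch passes to Ludmila's issue by representation.
The 1/3 is divided into 3 equal shares of 1/9 among Zofia, Agnieszka, Waclaw.
Zofia is living and takes 1/9.
Agnieszka is living and takes 1/9.
Waclaw is living and takes 1/9.
Nadia predeceased; the 1/6 allotted to Nadia's branch passes to Nadia's issue by representation.
Jolanta is the sole taker at this level and receives the full 1/6.
Czeslaw is living and takes 1/6.

Agnieszka 1/9; Czeslaw 1/6; Jolanta 1/6; Radoslaw 1/3; Waclaw 1/9; Zofia 1/9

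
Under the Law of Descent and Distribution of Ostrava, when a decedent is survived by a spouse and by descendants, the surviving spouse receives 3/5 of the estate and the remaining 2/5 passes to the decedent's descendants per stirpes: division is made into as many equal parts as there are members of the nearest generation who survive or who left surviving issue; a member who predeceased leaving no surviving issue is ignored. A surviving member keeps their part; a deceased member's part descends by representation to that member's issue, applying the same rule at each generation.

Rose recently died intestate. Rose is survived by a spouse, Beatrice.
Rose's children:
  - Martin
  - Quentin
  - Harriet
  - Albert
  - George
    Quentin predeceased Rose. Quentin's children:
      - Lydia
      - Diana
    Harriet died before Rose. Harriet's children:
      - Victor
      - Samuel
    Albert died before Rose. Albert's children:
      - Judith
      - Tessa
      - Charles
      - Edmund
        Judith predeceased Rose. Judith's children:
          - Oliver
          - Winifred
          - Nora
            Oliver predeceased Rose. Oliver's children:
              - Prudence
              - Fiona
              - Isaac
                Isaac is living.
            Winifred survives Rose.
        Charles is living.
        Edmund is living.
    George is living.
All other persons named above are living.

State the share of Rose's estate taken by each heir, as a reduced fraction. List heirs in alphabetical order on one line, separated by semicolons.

Beatrice 3/5; Charles 1/50; Diana 1/25; Edmund 1/50; Fiona 1/450; George 2/25; Isaac 1/450; Lydia 1/25; Martin 2/25; Nora 1/150; Prudence 1/450; Samuel 1/25; Tessa 1/50; Victor 1/25; Winifred 1/150

Beatrice, as surviving spouse, takes 3/5.
The remaining 2/5 passes to Rose's descendants per stirpes.
The 2/5 is divided into 5 equal shares of 2/25 among Martin, Quentin, Harriet, Albert, George.
Martin is living and takes 2/25.
Quentin predeceased; the 2/25 allotted to Quentin's branch passes to Quentin's issue by representation.
The 2/25 is divided into 2 equal shares of 1/25 among Lydia, Diana.
Lydia is living and takes 1/25.
Diana is living and takes 1/25.
Harriet predeceased; the 2/25 allotted to Harriet's branch passes to Harriet's issue by representation.
The 2/25 is divided into 2 equal shares of 1/25 among Victor, Samuel.
Victor is living and takes 1/25.
Samuel is living and takes 1/25.
Albert predeceased; the 2/25 allotted to Albert's branch passes to Albert's issue by representation.
The 2/25 is divided into 4 equal shares of 1/50 among Judith, Tessa, Charles, Edmund.
Judith predeceased; the 1/50 allotted to Judith's branch passes to Judith's issue by representation.
The 1/50 is divided into 3 equal shares of 1/150 among Oliver, Winifred, Nora.
Oliver predeceased; the 1/150 allotted to Oliver's branch passes to Oliver's issue by representation.
The 1/150 is divided into 3 equal shares of 1/450 among Prudence, Fiona, Isaac.
Prudence is living and takes 1/450.
Fiona is living and takes 1/450.
Isaac is living and takes 1/450.
Winifred is living and takes 1/150.
Nora is living and takes 1/150.
Tessa is living and takes 1/50.
Charles is living and takes 1/50.
Edmund is living and takes 1/50.
George is living and takes 2/25.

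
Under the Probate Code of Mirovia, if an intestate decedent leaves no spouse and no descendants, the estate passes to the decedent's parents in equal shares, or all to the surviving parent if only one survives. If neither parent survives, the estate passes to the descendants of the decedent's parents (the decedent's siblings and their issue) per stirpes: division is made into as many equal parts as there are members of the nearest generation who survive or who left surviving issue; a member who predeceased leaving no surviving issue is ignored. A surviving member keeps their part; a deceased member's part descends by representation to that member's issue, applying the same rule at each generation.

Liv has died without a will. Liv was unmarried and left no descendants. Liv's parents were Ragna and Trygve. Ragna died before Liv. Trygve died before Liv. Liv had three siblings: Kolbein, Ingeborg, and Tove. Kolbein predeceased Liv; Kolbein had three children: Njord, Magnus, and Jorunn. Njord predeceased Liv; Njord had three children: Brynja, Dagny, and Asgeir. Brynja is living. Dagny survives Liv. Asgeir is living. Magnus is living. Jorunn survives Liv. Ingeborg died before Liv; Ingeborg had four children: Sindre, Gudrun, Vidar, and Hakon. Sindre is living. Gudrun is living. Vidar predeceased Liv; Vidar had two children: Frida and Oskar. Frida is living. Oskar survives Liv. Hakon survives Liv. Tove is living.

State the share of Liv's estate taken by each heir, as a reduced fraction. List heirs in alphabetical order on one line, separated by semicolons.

Neither parent survives and there are no descendants, so the estate passes to Liv's siblings and their issue per stirpes.
The estate is divided into 3 equal shares of 1/3 among Kolbein, Ingeborg, Tove.
Kolbein predeceased; the 1/3 allotted to Kolbein's branch passes to Kolbein's issue by representation.
The 1/3 is divided into 3 equal shares of 1/9 among Njord, Magnus, Jorunn.
Njord predeceased; the 1/9 allotted to Njord's branch passes to Njord's issue by representation.
The 1/9 is divided into 3 equal shares of 1/27 among Brynja, Dagny, Asgeir.
Brynja is living and takes 1/27.
Dagny is living and takes 1/27.
Asgeir is living and takes 1/27.
Magnus is living and takes 1/9.
Jorunn is living and takes 1/9.
Ingeborg predeceased; the 1/3 allotted to Ingeborg's branch passes to Ingeborg's issue by representation.
The 1/3 is divided into 4 equal shares of 1/12 among Sindre, Gudrun, Vidar, Hakon.
Sindre is living and takes 1/12.
Gudrun is living and takes 1/12.
Vidar predeceased; the 1/12 allotted to Vidar's branch passes to Vidar's issue by representation.
The 1/12 is divided into 2 equal shares of 1/24 among Frida, Oskar.
Frida is living and takes 1/24.
Oskar is living and takes 1/24.
Hakon is living and takes 1/12.
Tove is living and takes 1/3.

Asgeir 1/27; Brynja 1/27; Dagny 1/27; Frida 1/24; Gudrun 1/12; Hakon 1/12; Jorunn 1/9; Magnus 1/9; Oskar 1/24; Sindre 1/12; Tove 1/3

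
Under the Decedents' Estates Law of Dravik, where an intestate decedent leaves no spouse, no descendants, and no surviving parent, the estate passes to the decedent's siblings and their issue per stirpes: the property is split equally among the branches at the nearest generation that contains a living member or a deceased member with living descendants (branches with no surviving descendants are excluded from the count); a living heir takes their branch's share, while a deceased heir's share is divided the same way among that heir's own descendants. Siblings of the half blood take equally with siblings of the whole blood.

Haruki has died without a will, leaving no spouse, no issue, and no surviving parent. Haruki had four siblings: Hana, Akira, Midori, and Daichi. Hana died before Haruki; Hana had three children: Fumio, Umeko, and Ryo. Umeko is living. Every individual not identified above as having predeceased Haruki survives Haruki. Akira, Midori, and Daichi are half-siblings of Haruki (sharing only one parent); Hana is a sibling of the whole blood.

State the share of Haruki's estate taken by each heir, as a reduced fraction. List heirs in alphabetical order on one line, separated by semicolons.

No spouse, descendants, or parent survives, so the estate passes to Haruki's siblings per stirpes.
Half-blood and whole-blood siblings take equally under the stated rule.
The estate is divided into 4 equal shares of 1/4 among Hana, Akira, Midori, Daichi.
Hana predeceased; the 1/4 allotted to Hana's branch passes to Hana's issue by representation.
The 1/4 is divided into 3 equal shares of 1/12 among Fumio, Umeko, Ryo.
Fumio is living and takes 1/12.
Umeko is living and takes 1/12.
Ryo is living and takes 1/12.
Akira is living and takes 1/4.
Midori is living and takes 1/4.
Daichi is living and takes 1/4.

Akira 1/4; Daichi 1/4; Fumio 1/12; Midori 1/4; Ryo 1/12; Umeko 1/12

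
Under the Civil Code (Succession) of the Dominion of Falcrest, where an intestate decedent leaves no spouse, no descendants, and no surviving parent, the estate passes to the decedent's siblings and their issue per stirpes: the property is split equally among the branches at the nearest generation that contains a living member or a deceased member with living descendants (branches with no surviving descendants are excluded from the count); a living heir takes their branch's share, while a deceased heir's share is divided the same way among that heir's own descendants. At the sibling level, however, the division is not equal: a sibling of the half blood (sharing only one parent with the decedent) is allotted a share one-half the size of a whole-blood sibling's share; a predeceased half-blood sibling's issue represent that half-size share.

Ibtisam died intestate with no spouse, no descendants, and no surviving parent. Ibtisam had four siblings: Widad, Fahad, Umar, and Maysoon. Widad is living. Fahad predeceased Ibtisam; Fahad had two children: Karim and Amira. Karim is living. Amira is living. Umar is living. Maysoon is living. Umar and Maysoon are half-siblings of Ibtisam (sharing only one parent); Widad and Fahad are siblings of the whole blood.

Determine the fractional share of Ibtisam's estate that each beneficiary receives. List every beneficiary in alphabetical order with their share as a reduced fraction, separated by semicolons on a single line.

Amira 1/6; Karim 1/6; Maysoon 1/6; Umar 1/6; Widad 1/3

No spouse, descendants, or parent survives, so the estate passes to Ibtisam's siblings per stirpes.
Half-blood siblings count for one-half the weight of whole-blood siblings at the initial division.
Dividing 1 in proportion to weights (total weight 3): Widad (weight 1) → 1/3; Fahad (weight 1) → 1/3; Umar (weight 1/2) → 1/6; Maysoon (weight 1/2) → 1/6.
Widad is living and takes 1/3.
Fahad predeceased; the 1/3 allotted to Fahad's branch passes to Fahad's issue by representation.
The 1/3 is divided into 2 equal shares of 1/6 among Karim, Amira.
Karim is living and takes 1/6.
Amira is living and takes 1/6.
Umar is living and takes 1/6.
Maysoon is living and takes 1/6.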